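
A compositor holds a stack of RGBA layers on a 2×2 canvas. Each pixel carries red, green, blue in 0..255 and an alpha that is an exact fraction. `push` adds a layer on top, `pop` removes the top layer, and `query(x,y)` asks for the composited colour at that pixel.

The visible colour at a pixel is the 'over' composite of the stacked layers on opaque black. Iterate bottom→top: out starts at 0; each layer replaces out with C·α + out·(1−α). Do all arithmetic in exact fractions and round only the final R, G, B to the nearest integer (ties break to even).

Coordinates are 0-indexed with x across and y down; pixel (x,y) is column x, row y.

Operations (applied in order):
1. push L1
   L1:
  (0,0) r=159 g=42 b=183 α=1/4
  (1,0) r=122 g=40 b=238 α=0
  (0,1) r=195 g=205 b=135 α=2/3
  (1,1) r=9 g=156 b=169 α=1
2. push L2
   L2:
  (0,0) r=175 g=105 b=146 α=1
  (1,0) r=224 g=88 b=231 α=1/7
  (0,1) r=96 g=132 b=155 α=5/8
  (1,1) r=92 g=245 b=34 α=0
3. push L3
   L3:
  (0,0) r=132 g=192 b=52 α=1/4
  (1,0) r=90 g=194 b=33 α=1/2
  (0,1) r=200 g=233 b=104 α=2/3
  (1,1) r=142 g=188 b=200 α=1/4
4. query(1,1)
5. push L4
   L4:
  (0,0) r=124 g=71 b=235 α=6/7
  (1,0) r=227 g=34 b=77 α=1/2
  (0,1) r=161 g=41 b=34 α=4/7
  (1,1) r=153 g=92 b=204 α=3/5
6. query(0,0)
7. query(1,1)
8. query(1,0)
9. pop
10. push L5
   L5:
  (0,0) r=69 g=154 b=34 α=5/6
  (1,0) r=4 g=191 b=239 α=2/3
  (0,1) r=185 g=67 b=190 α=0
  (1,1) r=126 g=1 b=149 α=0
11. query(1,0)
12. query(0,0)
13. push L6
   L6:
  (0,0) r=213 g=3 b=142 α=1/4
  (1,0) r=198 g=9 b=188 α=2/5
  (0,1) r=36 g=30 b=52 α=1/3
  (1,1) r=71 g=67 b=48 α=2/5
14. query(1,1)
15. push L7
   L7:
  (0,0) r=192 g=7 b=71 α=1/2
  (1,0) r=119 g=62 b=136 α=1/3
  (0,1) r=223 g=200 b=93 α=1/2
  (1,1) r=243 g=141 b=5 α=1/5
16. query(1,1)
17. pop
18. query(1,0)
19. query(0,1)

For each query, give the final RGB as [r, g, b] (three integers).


(1,1) stack=L1,L2,L3; from [0,0,0]:
+L1 (α=1) → [9, 156, 169]
+L2 (α=0) → [9, 156, 169]
+L3 (α=1/4) → [169/4, 164, 707/4]
→ [42, 164, 177]

(0,0) stack=L1,L2,L3,L4; from [0,0,0]:
L1 α=1/4: [159/4, 21/2, 183/4]
L2 α=1: [175, 105, 146]
L3 α=1/4: [657/4, 507/4, 245/2]
L4 α=6/7: [519/4, 2211/28, 3065/14]
= [130, 79, 219]

query (1,1) [L1,L2,L3,L4] — begin 0,0,0
+L1 (α=1) → [9, 156, 169]
+L2 (α=0) → [9, 156, 169]
+L3 (α=1/4) → [169/4, 164, 707/4]
+L4 (α=3/5) → [1087/10, 604/5, 1931/10]
= [109, 121, 193]

(1,0) stack=L1,L2,L3,L4; from [0,0,0]:
after L1 α=0: [0, 0, 0]
after L2 α=1/7: [32, 88/7, 33]
after L3 α=1/2: [61, 723/7, 33]
after L4 α=1/2: [144, 961/14, 55]
= [144, 69, 55]

at x=1,y=0 over L1,L2,L3,L5:
+L1 (α=0) → [0, 0, 0]
+L2 (α=1/7) → [32, 88/7, 33]
+L3 (α=1/2) → [61, 723/7, 33]
+L5 (α=2/3) → [23, 3397/21, 511/3]
rounded: [23, 162, 170]

(0,0) stack=L1,L2,L3,L5; from [0,0,0]:
L1 α=1/4: [159/4, 21/2, 183/4]
L2 α=1: [175, 105, 146]
L3 α=1/4: [657/4, 507/4, 245/2]
L5 α=5/6: [679/8, 3587/24, 195/4]
rounded: [85, 149, 49]

query (1,1) [L1,L2,L3,L5,L6] — begin 0,0,0
after L1 α=1: [9, 156, 169]
after L2 α=0: [9, 156, 169]
after L3 α=1/4: [169/4, 164, 707/4]
after L5 α=0: [169/4, 164, 707/4]
after L6 α=2/5: [215/4, 626/5, 501/4]
= [54, 125, 125]

at x=1,y=1 over L1,L2,L3,L5,L6,L7:
+L1 (α=1) → [9, 156, 169]
+L2 (α=0) → [9, 156, 169]
+L3 (α=1/4) → [169/4, 164, 707/4]
+L5 (α=0) → [169/4, 164, 707/4]
+L6 (α=2/5) → [215/4, 626/5, 501/4]
+L7 (α=1/5) → [458/5, 3209/25, 506/5]
rounded: [92, 128, 101]

at x=1,y=0 over L1,L2,L3,L5,L6:
L1 α=0: [0, 0, 0]
L2 α=1/7: [32, 88/7, 33]
L3 α=1/2: [61, 723/7, 33]
L5 α=2/3: [23, 3397/21, 511/3]
L6 α=2/5: [93, 3523/35, 887/5]
rounded: [93, 101, 177]

query (0,1) [L1,L2,L3,L5,L6] — begin 0,0,0
+L1 (α=2/3) → [130, 410/3, 90]
+L2 (α=5/8) → [435/4, 535/4, 1045/8]
+L3 (α=2/3) → [2035/12, 2399/12, 903/8]
+L5 (α=0) → [2035/12, 2399/12, 903/8]
+L6 (α=1/3) → [2251/18, 2579/18, 1111/12]
→ [125, 143, 93]


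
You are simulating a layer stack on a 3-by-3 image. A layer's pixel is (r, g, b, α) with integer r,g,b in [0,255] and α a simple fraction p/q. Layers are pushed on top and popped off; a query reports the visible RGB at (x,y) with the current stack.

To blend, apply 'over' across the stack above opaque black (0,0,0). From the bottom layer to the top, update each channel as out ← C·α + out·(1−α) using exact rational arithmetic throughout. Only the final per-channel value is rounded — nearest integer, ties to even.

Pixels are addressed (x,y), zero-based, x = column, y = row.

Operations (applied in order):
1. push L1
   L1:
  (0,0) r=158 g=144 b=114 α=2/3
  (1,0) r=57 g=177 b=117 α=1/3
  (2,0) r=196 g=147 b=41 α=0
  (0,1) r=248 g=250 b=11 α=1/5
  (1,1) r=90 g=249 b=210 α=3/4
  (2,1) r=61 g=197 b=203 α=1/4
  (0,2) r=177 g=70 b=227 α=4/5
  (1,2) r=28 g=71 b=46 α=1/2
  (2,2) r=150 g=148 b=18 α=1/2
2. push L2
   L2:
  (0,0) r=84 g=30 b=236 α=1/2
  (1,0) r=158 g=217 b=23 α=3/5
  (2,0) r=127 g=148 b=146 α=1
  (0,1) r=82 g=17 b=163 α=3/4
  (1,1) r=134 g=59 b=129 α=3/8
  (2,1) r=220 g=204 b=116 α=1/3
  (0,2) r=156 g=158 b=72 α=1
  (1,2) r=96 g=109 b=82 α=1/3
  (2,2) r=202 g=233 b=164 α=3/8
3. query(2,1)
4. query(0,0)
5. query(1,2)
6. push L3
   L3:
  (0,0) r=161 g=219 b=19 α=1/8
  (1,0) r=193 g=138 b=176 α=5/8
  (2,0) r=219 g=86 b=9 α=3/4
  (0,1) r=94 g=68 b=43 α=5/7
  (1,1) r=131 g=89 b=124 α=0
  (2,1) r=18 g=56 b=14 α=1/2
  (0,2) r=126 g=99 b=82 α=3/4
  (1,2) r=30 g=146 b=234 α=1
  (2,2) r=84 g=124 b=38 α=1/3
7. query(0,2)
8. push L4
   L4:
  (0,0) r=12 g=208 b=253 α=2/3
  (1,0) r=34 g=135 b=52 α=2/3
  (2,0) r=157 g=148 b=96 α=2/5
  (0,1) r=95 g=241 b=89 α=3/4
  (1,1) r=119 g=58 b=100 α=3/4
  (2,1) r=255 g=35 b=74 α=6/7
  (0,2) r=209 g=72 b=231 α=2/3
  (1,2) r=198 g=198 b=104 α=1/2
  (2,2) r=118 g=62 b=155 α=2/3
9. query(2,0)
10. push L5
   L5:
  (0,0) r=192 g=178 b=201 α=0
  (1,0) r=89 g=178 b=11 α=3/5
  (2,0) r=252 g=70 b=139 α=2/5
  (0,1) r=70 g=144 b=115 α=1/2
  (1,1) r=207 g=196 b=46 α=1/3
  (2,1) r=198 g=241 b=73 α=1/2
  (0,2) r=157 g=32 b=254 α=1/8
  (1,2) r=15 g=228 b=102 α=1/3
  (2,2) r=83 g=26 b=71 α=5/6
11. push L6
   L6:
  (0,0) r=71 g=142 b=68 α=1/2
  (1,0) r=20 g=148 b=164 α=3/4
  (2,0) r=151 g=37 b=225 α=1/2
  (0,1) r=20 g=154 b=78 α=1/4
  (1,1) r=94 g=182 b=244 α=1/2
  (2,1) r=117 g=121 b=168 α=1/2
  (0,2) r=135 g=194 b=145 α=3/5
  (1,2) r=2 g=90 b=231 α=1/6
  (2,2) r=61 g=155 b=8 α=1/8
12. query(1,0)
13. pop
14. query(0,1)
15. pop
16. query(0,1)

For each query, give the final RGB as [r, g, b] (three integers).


at x=2,y=1 over L1,L2:
+L1 (α=1/4) → [61/4, 197/4, 203/4]
+L2 (α=1/3) → [167/2, 605/6, 145/2]
→ [84, 101, 72]

query (0,0) [L1,L2] — begin 0,0,0
+L1 (α=2/3) → [316/3, 96, 76]
+L2 (α=1/2) → [284/3, 63, 156]
rounded: [95, 63, 156]

query (1,2) [L1,L2] — begin 0,0,0
+L1 (α=1/2) → [14, 71/2, 23]
+L2 (α=1/3) → [124/3, 60, 128/3]
= [41, 60, 43]

(0,2) stack=L1,L2,L3; from [0,0,0]:
+L1 (α=4/5) → [708/5, 56, 908/5]
+L2 (α=1) → [156, 158, 72]
+L3 (α=3/4) → [267/2, 455/4, 159/2]
→ [134, 114, 80]

at x=2,y=0 over L1,L2,L3,L4:
after L1 α=0: [0, 0, 0]
after L2 α=1: [127, 148, 146]
after L3 α=3/4: [196, 203/2, 173/4]
after L4 α=2/5: [902/5, 1201/10, 1287/20]
rounded: [180, 120, 64]

query (1,0) [L1,L2,L3,L4,L5,L6] — begin 0,0,0
after L1 α=1/3: [19, 59, 39]
after L2 α=3/5: [512/5, 769/5, 147/5]
after L3 α=5/8: [6361/40, 5757/40, 4841/40]
after L4 α=2/3: [3027/40, 5519/40, 9001/120]
after L5 α=3/5: [8367/100, 16199/100, 10981/300]
after L6 α=3/4: [14367/400, 60599/400, 158581/1200]
→ [36, 151, 132]

at x=0,y=1 over L1,L2,L3,L4,L5:
L1 α=1/5: [248/5, 50, 11/5]
L2 α=3/4: [739/10, 101/4, 614/5]
L3 α=5/7: [3089/35, 781/14, 329/5]
L4 α=3/4: [3266/35, 10903/56, 416/5]
L5 α=1/2: [2858/35, 18967/112, 991/10]
→ [82, 169, 99]

query (0,1) [L1,L2,L3,L4] — begin 0,0,0
L1 α=1/5: [248/5, 50, 11/5]
L2 α=3/4: [739/10, 101/4, 614/5]
L3 α=5/7: [3089/35, 781/14, 329/5]
L4 α=3/4: [3266/35, 10903/56, 416/5]
rounded: [93, 195, 83]


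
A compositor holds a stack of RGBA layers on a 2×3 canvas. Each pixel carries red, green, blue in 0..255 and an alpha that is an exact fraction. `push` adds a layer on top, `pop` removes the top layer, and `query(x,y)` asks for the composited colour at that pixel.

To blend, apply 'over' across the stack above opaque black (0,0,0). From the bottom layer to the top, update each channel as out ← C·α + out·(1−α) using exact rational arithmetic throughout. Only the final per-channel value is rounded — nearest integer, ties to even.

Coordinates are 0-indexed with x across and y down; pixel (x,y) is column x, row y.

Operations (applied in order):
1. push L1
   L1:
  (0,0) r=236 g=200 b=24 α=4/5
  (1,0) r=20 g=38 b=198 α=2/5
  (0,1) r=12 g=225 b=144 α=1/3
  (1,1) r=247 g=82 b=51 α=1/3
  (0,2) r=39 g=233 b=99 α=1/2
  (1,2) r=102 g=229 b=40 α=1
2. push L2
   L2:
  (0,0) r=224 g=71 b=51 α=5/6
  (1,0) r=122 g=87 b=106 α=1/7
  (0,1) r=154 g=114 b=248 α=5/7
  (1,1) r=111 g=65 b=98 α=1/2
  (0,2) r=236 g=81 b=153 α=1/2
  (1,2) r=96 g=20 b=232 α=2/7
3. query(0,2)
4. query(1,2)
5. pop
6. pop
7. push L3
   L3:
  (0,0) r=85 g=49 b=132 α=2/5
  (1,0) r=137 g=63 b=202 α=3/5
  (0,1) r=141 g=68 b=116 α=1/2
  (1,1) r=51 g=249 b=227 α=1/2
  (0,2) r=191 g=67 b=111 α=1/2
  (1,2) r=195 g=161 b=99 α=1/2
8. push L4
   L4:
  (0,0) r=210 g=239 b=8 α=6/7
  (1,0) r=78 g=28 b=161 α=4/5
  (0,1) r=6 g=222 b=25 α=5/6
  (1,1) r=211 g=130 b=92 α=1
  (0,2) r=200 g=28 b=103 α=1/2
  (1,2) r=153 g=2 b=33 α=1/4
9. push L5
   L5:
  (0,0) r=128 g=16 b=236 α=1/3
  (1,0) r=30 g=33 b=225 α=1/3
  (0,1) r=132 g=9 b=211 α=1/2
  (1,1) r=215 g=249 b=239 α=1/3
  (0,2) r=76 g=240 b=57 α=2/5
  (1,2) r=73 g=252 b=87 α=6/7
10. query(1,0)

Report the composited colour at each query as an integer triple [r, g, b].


query (0,2) [L1,L2] — begin 0,0,0
+L1 (α=1/2) → [39/2, 233/2, 99/2]
+L2 (α=1/2) → [511/4, 395/4, 405/4]
rounded: [128, 99, 101]

(1,2) stack=L1,L2; from [0,0,0]:
after L1 α=1: [102, 229, 40]
after L2 α=2/7: [702/7, 1185/7, 664/7]
→ [100, 169, 95]

at x=1,y=0 over L3,L4,L5:
after L3 α=3/5: [411/5, 189/5, 606/5]
after L4 α=4/5: [1971/25, 749/25, 3826/25]
after L5 α=1/3: [1564/25, 2323/75, 13277/75]
= [63, 31, 177]


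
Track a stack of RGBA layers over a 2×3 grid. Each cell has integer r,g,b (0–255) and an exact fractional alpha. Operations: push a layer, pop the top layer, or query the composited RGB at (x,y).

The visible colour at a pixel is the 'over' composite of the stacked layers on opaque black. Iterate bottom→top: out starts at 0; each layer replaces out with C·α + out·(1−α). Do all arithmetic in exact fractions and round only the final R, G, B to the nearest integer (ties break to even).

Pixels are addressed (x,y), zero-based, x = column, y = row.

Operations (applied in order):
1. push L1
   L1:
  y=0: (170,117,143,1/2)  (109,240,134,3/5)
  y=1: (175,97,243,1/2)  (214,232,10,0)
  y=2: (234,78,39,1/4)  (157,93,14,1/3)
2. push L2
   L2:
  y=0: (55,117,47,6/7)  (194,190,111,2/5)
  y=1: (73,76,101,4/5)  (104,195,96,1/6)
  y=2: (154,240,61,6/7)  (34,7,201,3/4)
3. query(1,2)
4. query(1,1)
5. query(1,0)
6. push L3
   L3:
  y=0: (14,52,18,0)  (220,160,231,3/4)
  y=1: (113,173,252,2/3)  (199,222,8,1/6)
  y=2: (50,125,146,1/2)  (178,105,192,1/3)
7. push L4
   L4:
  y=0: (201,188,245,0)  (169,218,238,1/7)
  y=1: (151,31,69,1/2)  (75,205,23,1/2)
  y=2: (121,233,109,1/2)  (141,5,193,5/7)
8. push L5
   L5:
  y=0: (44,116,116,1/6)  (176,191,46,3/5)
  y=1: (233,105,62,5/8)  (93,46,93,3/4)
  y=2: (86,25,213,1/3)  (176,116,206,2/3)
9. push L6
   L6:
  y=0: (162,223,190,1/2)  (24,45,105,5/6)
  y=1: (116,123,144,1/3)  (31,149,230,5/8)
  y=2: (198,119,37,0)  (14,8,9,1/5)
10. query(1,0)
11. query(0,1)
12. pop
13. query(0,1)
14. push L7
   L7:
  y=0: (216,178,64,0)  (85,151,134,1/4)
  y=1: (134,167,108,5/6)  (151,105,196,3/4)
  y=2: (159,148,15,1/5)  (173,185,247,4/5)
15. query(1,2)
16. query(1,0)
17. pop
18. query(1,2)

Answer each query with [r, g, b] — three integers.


query (1,2) [L1,L2] — begin 0,0,0
after L1 α=1/3: [157/3, 31, 14/3]
after L2 α=3/4: [463/12, 13, 1823/12]
rounded: [39, 13, 152]

at x=1,y=1 over L1,L2:
L1 α=0: [0, 0, 0]
L2 α=1/6: [52/3, 65/2, 16]
rounded: [17, 32, 16]

(1,0) stack=L1,L2; from [0,0,0]:
after L1 α=3/5: [327/5, 144, 402/5]
after L2 α=2/5: [2921/25, 812/5, 2316/25]
rounded: [117, 162, 93]

query (1,0) [L1,L2,L3,L4,L5,L6] — begin 0,0,0
after L1 α=3/5: [327/5, 144, 402/5]
after L2 α=2/5: [2921/25, 812/5, 2316/25]
after L3 α=3/4: [19421/100, 803/5, 19641/100]
after L4 α=1/7: [66713/350, 844/5, 70823/350]
after L5 α=3/5: [159113/875, 4553/25, 94973/875]
after L6 α=5/6: [264113/5250, 5089/75, 277174/2625]
= [50, 68, 106]

query (0,1) [L1,L2,L3,L4,L5,L6] — begin 0,0,0
+L1 (α=1/2) → [175/2, 97/2, 243/2]
+L2 (α=4/5) → [759/10, 141/2, 1051/10]
+L3 (α=2/3) → [3019/30, 833/6, 6091/30]
+L4 (α=1/2) → [7549/60, 1019/12, 8161/60]
+L5 (α=5/8) → [30849/160, 3119/32, 14361/160]
+L6 (α=1/3) → [40129/240, 5087/48, 8627/80]
rounded: [167, 106, 108]

at x=0,y=1 over L1,L2,L3,L4,L5:
+L1 (α=1/2) → [175/2, 97/2, 243/2]
+L2 (α=4/5) → [759/10, 141/2, 1051/10]
+L3 (α=2/3) → [3019/30, 833/6, 6091/30]
+L4 (α=1/2) → [7549/60, 1019/12, 8161/60]
+L5 (α=5/8) → [30849/160, 3119/32, 14361/160]
= [193, 97, 90]

(1,2) stack=L1,L2,L3,L4,L5,L7; from [0,0,0]:
L1 α=1/3: [157/3, 31, 14/3]
L2 α=3/4: [463/12, 13, 1823/12]
L3 α=1/3: [1531/18, 131/3, 2975/18]
L4 α=5/7: [7876/63, 337/21, 11660/63]
L5 α=2/3: [30052/189, 5209/63, 37616/189]
L7 α=4/5: [32168/189, 51829/315, 224348/945]
= [170, 165, 237]

(1,0) stack=L1,L2,L3,L4,L5,L7; from [0,0,0]:
L1 α=3/5: [327/5, 144, 402/5]
L2 α=2/5: [2921/25, 812/5, 2316/25]
L3 α=3/4: [19421/100, 803/5, 19641/100]
L4 α=1/7: [66713/350, 844/5, 70823/350]
L5 α=3/5: [159113/875, 4553/25, 94973/875]
L7 α=1/4: [275857/1750, 8717/50, 402169/3500]
= [158, 174, 115]

(1,2) stack=L1,L2,L3,L4,L5; from [0,0,0]:
after L1 α=1/3: [157/3, 31, 14/3]
after L2 α=3/4: [463/12, 13, 1823/12]
after L3 α=1/3: [1531/18, 131/3, 2975/18]
after L4 α=5/7: [7876/63, 337/21, 11660/63]
after L5 α=2/3: [30052/189, 5209/63, 37616/189]
= [159, 83, 199]


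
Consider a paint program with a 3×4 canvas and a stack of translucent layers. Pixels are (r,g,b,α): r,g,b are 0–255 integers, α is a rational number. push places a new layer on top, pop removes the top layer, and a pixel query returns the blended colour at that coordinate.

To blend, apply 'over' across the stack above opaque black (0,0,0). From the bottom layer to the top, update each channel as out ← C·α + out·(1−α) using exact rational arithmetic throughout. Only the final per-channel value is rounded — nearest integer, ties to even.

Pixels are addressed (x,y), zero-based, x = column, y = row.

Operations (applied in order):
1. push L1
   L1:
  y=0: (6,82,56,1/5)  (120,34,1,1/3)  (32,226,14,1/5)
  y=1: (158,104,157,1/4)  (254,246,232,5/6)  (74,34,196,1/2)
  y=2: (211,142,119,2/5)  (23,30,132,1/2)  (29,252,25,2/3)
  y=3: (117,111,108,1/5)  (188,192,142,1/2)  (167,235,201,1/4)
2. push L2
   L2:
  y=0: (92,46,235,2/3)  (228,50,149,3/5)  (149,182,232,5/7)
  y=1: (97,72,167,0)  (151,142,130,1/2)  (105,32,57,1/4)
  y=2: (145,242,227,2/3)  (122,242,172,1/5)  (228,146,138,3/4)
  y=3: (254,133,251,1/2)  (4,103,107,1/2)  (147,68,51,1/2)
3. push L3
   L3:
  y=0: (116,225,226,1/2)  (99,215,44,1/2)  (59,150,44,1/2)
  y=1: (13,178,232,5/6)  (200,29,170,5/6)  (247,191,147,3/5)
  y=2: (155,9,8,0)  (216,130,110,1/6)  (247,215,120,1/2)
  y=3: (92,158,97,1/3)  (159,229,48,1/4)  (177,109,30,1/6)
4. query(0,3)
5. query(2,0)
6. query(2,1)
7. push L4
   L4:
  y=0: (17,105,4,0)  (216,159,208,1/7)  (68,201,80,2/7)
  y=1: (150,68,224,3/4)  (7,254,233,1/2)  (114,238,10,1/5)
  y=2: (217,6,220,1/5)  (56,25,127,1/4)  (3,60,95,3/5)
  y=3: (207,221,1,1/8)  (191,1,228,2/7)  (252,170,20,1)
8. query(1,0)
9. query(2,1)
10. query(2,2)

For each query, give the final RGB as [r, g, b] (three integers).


at x=0,y=3 over L1,L2,L3:
after L1 α=1/5: [117/5, 111/5, 108/5]
after L2 α=1/2: [1387/10, 388/5, 1363/10]
after L3 α=1/3: [1847/15, 522/5, 616/5]
= [123, 104, 123]

query (2,0) [L1,L2,L3] — begin 0,0,0
after L1 α=1/5: [32/5, 226/5, 14/5]
after L2 α=5/7: [3789/35, 5002/35, 5828/35]
after L3 α=1/2: [2927/35, 5126/35, 3684/35]
rounded: [84, 146, 105]

at x=2,y=1 over L1,L2,L3:
L1 α=1/2: [37, 17, 98]
L2 α=1/4: [54, 83/4, 351/4]
L3 α=3/5: [849/5, 1229/10, 1233/10]
= [170, 123, 123]

(1,0) stack=L1,L2,L3,L4; from [0,0,0]:
after L1 α=1/3: [40, 34/3, 1/3]
after L2 α=3/5: [764/5, 518/15, 1343/15]
after L3 α=1/2: [1259/10, 3743/30, 2003/30]
after L4 α=1/7: [4857/35, 4538/35, 3043/35]
= [139, 130, 87]

(2,1) stack=L1,L2,L3,L4; from [0,0,0]:
L1 α=1/2: [37, 17, 98]
L2 α=1/4: [54, 83/4, 351/4]
L3 α=3/5: [849/5, 1229/10, 1233/10]
L4 α=1/5: [3966/25, 3648/25, 2516/25]
→ [159, 146, 101]

(2,2) stack=L1,L2,L3,L4; from [0,0,0]:
+L1 (α=2/3) → [58/3, 168, 50/3]
+L2 (α=3/4) → [1055/6, 303/2, 323/3]
+L3 (α=1/2) → [2537/12, 733/4, 683/6]
+L4 (α=3/5) → [2591/30, 1093/10, 1538/15]
→ [86, 109, 103]


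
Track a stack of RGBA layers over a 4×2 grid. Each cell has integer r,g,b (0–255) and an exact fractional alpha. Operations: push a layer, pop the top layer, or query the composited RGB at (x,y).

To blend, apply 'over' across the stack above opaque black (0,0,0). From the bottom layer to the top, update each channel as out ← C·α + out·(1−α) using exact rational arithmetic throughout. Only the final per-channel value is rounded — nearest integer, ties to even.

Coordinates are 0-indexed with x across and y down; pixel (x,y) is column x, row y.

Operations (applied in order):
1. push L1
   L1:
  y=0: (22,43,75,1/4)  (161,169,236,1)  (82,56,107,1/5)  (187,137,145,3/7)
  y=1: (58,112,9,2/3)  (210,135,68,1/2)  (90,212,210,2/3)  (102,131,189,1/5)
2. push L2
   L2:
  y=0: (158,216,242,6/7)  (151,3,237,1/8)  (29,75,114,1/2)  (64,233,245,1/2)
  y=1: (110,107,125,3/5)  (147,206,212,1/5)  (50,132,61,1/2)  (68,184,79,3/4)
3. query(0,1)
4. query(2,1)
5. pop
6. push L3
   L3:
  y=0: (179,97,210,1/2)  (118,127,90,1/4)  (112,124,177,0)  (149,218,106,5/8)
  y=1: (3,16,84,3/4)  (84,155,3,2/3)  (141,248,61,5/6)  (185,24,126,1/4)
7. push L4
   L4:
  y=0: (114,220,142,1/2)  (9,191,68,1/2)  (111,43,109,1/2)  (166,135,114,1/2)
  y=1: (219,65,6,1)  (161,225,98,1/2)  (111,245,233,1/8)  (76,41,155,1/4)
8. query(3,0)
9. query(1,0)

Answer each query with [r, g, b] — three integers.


at x=0,y=1 over L1,L2:
after L1 α=2/3: [116/3, 224/3, 6]
after L2 α=3/5: [1222/15, 1411/15, 387/5]
→ [81, 94, 77]

query (2,1) [L1,L2] — begin 0,0,0
+L1 (α=2/3) → [60, 424/3, 140]
+L2 (α=1/2) → [55, 410/3, 201/2]
rounded: [55, 137, 100]

at x=3,y=0 over L1,L3,L4:
after L1 α=3/7: [561/7, 411/7, 435/7]
after L3 α=5/8: [3449/28, 8863/56, 5015/56]
after L4 α=1/2: [8097/56, 16423/112, 11399/112]
rounded: [145, 147, 102]

at x=1,y=0 over L1,L3,L4:
after L1 α=1: [161, 169, 236]
after L3 α=1/4: [601/4, 317/2, 399/2]
after L4 α=1/2: [637/8, 699/4, 535/4]
→ [80, 175, 134]


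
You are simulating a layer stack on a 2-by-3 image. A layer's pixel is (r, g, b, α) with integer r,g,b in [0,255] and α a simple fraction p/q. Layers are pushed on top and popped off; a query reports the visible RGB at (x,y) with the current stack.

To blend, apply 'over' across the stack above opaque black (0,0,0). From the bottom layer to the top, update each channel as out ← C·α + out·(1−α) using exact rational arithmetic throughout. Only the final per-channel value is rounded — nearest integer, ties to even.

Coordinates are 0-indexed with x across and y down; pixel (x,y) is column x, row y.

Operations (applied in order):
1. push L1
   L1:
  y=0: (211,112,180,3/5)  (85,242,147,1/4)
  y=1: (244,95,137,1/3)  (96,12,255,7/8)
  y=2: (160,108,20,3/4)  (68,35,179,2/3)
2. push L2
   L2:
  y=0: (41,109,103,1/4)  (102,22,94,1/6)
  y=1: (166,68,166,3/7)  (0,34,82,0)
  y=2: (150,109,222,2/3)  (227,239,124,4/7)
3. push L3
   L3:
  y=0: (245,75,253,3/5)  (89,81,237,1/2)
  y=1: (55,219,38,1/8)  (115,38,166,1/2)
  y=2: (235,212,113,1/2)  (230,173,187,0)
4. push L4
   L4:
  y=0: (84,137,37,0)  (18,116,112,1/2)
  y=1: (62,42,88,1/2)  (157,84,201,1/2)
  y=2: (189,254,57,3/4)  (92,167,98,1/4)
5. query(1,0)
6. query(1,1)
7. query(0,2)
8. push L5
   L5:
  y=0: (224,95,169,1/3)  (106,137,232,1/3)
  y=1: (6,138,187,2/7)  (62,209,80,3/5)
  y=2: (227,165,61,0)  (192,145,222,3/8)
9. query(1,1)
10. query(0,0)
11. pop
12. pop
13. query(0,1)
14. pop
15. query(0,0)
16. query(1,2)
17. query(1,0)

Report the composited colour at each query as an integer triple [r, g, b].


at x=1,y=0 over L1,L2,L3,L4:
+L1 (α=1/4) → [85/4, 121/2, 147/4]
+L2 (α=1/6) → [833/24, 649/12, 1111/24]
+L3 (α=1/2) → [2969/48, 1621/24, 6799/48]
+L4 (α=1/2) → [3833/96, 4405/48, 12175/96]
rounded: [40, 92, 127]

query (1,1) [L1,L2,L3,L4] — begin 0,0,0
+L1 (α=7/8) → [84, 21/2, 1785/8]
+L2 (α=0) → [84, 21/2, 1785/8]
+L3 (α=1/2) → [199/2, 97/4, 3113/16]
+L4 (α=1/2) → [513/4, 433/8, 6329/32]
→ [128, 54, 198]

(0,2) stack=L1,L2,L3,L4; from [0,0,0]:
L1 α=3/4: [120, 81, 15]
L2 α=2/3: [140, 299/3, 153]
L3 α=1/2: [375/2, 935/6, 133]
L4 α=3/4: [1509/8, 5507/24, 76]
= [189, 229, 76]

at x=1,y=1 over L1,L2,L3,L4,L5:
L1 α=7/8: [84, 21/2, 1785/8]
L2 α=0: [84, 21/2, 1785/8]
L3 α=1/2: [199/2, 97/4, 3113/16]
L4 α=1/2: [513/4, 433/8, 6329/32]
L5 α=3/5: [177/2, 2941/20, 10169/80]
= [88, 147, 127]

(0,0) stack=L1,L2,L3,L4,L5; from [0,0,0]:
after L1 α=3/5: [633/5, 336/5, 108]
after L2 α=1/4: [526/5, 1553/20, 427/4]
after L3 α=3/5: [4727/25, 3803/50, 389/2]
after L4 α=0: [4727/25, 3803/50, 389/2]
after L5 α=1/3: [5018/25, 6178/75, 186]
rounded: [201, 82, 186]

query (0,1) [L1,L2,L3] — begin 0,0,0
+L1 (α=1/3) → [244/3, 95/3, 137/3]
+L2 (α=3/7) → [2470/21, 992/21, 2042/21]
+L3 (α=1/8) → [2635/24, 1649/24, 539/6]
→ [110, 69, 90]

(0,0) stack=L1,L2; from [0,0,0]:
after L1 α=3/5: [633/5, 336/5, 108]
after L2 α=1/4: [526/5, 1553/20, 427/4]
rounded: [105, 78, 107]

at x=1,y=2 over L1,L2:
after L1 α=2/3: [136/3, 70/3, 358/3]
after L2 α=4/7: [1044/7, 1026/7, 122]
= [149, 147, 122]

query (1,0) [L1,L2] — begin 0,0,0
+L1 (α=1/4) → [85/4, 121/2, 147/4]
+L2 (α=1/6) → [833/24, 649/12, 1111/24]
= [35, 54, 46]


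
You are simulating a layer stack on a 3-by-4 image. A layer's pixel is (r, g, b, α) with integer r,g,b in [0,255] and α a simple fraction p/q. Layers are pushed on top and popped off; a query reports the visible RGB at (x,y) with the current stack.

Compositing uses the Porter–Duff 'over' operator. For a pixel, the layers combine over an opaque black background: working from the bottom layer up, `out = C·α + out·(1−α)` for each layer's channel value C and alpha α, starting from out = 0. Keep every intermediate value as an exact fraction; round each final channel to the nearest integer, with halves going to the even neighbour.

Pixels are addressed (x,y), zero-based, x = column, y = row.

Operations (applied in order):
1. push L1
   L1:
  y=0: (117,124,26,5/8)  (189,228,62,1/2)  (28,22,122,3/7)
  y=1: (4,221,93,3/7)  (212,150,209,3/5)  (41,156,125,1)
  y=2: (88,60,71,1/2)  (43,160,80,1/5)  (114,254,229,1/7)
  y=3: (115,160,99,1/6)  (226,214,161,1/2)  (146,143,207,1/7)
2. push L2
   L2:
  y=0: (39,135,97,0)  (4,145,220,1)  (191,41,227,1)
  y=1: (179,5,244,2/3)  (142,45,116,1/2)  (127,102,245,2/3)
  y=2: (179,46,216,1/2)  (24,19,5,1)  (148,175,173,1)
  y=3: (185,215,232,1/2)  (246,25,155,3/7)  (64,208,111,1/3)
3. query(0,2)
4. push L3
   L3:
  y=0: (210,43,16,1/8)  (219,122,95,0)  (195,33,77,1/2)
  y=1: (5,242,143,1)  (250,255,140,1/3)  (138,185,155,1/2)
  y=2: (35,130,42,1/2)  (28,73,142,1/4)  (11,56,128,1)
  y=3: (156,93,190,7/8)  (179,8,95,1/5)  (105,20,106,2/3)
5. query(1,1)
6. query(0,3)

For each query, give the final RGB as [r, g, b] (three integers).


(0,2) stack=L1,L2; from [0,0,0]:
after L1 α=1/2: [44, 30, 71/2]
after L2 α=1/2: [223/2, 38, 503/4]
→ [112, 38, 126]

(1,1) stack=L1,L2,L3; from [0,0,0]:
L1 α=3/5: [636/5, 90, 627/5]
L2 α=1/2: [673/5, 135/2, 1207/10]
L3 α=1/3: [2596/15, 130, 1907/15]
rounded: [173, 130, 127]

query (0,3) [L1,L2,L3] — begin 0,0,0
L1 α=1/6: [115/6, 80/3, 33/2]
L2 α=1/2: [1225/12, 725/6, 497/4]
L3 α=7/8: [14329/96, 4631/48, 5817/32]
= [149, 96, 182]


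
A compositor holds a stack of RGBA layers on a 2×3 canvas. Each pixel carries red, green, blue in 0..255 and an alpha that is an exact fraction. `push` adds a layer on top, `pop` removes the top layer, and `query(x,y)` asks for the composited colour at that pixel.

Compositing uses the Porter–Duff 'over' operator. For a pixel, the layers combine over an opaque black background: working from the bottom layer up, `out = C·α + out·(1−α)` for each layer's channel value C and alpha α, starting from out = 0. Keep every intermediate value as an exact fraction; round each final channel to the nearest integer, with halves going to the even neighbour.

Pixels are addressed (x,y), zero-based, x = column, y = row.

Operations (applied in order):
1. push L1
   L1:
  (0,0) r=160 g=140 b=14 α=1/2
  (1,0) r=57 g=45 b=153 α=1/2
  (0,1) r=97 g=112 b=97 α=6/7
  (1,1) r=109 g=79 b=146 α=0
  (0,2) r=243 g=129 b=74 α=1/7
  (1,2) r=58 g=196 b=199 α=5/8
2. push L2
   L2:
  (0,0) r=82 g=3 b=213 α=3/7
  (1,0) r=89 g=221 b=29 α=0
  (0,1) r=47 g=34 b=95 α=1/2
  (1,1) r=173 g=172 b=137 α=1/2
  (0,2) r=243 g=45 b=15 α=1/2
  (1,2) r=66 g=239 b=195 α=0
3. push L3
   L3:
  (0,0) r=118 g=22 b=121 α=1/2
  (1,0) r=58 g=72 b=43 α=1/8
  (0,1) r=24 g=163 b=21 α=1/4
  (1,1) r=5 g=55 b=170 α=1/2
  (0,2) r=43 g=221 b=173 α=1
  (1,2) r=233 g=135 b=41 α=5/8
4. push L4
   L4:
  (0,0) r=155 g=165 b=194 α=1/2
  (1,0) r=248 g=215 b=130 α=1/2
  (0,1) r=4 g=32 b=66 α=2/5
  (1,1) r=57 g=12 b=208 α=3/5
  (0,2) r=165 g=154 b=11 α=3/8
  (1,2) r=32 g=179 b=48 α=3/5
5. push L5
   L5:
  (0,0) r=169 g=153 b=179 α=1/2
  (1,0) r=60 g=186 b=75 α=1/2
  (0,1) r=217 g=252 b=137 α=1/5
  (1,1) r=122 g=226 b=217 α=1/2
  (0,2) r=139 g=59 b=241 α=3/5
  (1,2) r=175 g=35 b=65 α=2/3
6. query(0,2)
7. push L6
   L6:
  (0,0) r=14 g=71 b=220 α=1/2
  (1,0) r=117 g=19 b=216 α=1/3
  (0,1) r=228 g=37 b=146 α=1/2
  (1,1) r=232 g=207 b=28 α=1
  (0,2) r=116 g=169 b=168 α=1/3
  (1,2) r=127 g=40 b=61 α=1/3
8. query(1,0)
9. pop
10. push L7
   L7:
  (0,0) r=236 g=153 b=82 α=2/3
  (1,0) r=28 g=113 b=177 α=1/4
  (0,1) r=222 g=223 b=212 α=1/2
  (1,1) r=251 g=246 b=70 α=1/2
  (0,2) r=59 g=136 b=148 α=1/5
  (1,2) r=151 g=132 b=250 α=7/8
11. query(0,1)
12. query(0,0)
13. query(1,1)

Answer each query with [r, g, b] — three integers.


at x=0,y=2 over L1,L2,L3,L4,L5:
+L1 (α=1/7) → [243/7, 129/7, 74/7]
+L2 (α=1/2) → [972/7, 222/7, 179/14]
+L3 (α=1) → [43, 221, 173]
+L4 (α=3/8) → [355/4, 1567/8, 449/4]
+L5 (α=3/5) → [1189/10, 455/4, 379/2]
= [119, 114, 190]

(1,0) stack=L1,L2,L3,L4,L5,L6; from [0,0,0]:
+L1 (α=1/2) → [57/2, 45/2, 153/2]
+L2 (α=0) → [57/2, 45/2, 153/2]
+L3 (α=1/8) → [515/16, 459/16, 1157/16]
+L4 (α=1/2) → [4483/32, 3899/32, 3237/32]
+L5 (α=1/2) → [6403/64, 9851/64, 5637/64]
+L6 (α=1/3) → [10147/96, 10459/96, 4183/32]
= [106, 109, 131]

at x=0,y=1 over L1,L2,L3,L4,L5,L7:
L1 α=6/7: [582/7, 96, 582/7]
L2 α=1/2: [911/14, 65, 1247/14]
L3 α=1/4: [3069/56, 179/2, 4035/56]
L4 α=2/5: [1931/56, 133/2, 19497/280]
L5 α=1/5: [4969/70, 518/5, 29087/350]
L7 α=1/2: [20509/140, 1633/10, 103287/700]
→ [146, 163, 148]

at x=0,y=0 over L1,L2,L3,L4,L5,L7:
after L1 α=1/2: [80, 70, 7]
after L2 α=3/7: [566/7, 289/7, 667/7]
after L3 α=1/2: [696/7, 443/14, 757/7]
after L4 α=1/2: [1781/14, 2753/28, 2115/14]
after L5 α=1/2: [4147/28, 7037/56, 4621/28]
after L7 α=2/3: [17363/84, 24173/168, 3071/28]
rounded: [207, 144, 110]

(1,1) stack=L1,L2,L3,L4,L5,L7; from [0,0,0]:
+L1 (α=0) → [0, 0, 0]
+L2 (α=1/2) → [173/2, 86, 137/2]
+L3 (α=1/2) → [183/4, 141/2, 477/4]
+L4 (α=3/5) → [105/2, 177/5, 345/2]
+L5 (α=1/2) → [349/4, 1307/10, 779/4]
+L7 (α=1/2) → [1353/8, 3767/20, 1059/8]
= [169, 188, 132]


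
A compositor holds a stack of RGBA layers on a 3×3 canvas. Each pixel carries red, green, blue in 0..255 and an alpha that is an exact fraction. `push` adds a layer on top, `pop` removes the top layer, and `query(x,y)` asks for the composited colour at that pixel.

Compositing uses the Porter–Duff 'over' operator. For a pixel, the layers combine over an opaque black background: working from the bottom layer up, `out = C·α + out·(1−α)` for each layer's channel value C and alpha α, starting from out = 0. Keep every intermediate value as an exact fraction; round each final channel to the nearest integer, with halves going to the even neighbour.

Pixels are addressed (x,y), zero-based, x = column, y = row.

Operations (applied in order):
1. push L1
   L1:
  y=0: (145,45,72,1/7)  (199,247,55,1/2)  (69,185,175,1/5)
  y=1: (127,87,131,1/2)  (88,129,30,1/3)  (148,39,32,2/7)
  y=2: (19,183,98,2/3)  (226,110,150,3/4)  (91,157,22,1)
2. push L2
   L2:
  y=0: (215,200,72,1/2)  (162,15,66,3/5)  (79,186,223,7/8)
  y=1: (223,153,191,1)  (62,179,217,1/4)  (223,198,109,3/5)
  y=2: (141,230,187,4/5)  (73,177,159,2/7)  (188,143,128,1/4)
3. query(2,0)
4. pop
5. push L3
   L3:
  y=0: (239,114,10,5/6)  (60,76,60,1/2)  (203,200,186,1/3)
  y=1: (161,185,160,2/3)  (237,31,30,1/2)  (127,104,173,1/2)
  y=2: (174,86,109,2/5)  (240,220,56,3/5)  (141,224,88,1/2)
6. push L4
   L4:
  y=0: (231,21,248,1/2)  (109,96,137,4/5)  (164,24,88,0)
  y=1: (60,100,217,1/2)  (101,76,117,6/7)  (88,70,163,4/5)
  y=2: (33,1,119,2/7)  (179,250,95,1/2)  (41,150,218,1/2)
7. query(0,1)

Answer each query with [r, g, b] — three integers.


at x=2,y=0 over L1,L2:
L1 α=1/5: [69/5, 37, 35]
L2 α=7/8: [1417/20, 1339/8, 399/2]
= [71, 167, 200]

at x=0,y=1 over L1,L3,L4:
L1 α=1/2: [127/2, 87/2, 131/2]
L3 α=2/3: [257/2, 827/6, 257/2]
L4 α=1/2: [377/4, 1427/12, 691/4]
rounded: [94, 119, 173]


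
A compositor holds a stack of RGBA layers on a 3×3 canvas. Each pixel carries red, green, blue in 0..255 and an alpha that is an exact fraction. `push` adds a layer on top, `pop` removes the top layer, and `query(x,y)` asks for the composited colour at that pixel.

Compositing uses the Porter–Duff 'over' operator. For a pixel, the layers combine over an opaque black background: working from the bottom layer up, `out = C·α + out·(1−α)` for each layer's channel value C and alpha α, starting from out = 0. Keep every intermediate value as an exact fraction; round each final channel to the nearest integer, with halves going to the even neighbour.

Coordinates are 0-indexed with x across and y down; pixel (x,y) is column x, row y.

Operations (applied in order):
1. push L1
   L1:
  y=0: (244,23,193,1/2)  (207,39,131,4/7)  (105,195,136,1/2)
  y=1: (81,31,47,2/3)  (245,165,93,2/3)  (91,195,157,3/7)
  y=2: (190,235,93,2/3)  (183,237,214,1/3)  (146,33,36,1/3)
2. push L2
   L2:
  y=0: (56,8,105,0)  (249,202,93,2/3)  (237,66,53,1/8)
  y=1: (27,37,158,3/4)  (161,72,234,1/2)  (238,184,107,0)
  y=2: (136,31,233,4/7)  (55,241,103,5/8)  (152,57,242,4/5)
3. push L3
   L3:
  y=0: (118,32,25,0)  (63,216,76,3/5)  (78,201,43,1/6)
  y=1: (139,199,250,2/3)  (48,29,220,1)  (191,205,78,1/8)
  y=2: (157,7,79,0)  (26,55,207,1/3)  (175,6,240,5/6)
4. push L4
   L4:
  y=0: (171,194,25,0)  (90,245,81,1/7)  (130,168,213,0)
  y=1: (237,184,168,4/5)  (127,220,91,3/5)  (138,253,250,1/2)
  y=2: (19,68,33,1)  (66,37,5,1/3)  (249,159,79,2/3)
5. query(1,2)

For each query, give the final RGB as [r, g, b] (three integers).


at x=1,y=2 over L1,L2,L3,L4:
L1 α=1/3: [61, 79, 214/3]
L2 α=5/8: [229/4, 721/4, 729/8]
L3 α=1/3: [281/6, 277/2, 519/4]
L4 α=1/3: [479/9, 314/3, 529/6]
= [53, 105, 88]


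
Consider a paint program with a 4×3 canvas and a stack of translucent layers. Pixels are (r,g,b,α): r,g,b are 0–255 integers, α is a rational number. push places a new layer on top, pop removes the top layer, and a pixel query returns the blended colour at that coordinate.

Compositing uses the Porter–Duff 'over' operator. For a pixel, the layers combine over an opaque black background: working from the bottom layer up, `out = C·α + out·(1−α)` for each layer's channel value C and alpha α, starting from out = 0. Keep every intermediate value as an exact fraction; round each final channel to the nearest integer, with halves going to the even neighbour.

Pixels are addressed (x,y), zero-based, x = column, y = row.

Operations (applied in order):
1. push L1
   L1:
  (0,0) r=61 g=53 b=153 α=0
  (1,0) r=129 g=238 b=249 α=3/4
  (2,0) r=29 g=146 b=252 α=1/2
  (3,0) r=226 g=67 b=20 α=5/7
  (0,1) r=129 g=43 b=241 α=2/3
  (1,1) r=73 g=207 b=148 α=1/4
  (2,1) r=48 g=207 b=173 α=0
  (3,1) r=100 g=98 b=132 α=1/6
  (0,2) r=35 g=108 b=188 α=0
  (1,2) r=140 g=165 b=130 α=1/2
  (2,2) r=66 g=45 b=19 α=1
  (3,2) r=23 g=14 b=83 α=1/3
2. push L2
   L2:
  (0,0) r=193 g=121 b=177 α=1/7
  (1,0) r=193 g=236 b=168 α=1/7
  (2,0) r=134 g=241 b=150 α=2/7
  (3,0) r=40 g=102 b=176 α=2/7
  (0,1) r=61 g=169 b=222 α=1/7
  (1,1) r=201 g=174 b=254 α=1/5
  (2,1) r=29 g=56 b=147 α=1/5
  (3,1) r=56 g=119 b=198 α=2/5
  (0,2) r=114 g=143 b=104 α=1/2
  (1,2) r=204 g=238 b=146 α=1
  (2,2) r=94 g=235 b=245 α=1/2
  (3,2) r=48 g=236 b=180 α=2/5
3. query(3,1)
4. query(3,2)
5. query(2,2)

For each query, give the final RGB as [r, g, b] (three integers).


at x=3,y=1 over L1,L2:
after L1 α=1/6: [50/3, 49/3, 22]
after L2 α=2/5: [162/5, 287/5, 462/5]
→ [32, 57, 92]

at x=3,y=2 over L1,L2:
after L1 α=1/3: [23/3, 14/3, 83/3]
after L2 α=2/5: [119/5, 486/5, 443/5]
→ [24, 97, 89]

(2,2) stack=L1,L2; from [0,0,0]:
L1 α=1: [66, 45, 19]
L2 α=1/2: [80, 140, 132]
rounded: [80, 140, 132]


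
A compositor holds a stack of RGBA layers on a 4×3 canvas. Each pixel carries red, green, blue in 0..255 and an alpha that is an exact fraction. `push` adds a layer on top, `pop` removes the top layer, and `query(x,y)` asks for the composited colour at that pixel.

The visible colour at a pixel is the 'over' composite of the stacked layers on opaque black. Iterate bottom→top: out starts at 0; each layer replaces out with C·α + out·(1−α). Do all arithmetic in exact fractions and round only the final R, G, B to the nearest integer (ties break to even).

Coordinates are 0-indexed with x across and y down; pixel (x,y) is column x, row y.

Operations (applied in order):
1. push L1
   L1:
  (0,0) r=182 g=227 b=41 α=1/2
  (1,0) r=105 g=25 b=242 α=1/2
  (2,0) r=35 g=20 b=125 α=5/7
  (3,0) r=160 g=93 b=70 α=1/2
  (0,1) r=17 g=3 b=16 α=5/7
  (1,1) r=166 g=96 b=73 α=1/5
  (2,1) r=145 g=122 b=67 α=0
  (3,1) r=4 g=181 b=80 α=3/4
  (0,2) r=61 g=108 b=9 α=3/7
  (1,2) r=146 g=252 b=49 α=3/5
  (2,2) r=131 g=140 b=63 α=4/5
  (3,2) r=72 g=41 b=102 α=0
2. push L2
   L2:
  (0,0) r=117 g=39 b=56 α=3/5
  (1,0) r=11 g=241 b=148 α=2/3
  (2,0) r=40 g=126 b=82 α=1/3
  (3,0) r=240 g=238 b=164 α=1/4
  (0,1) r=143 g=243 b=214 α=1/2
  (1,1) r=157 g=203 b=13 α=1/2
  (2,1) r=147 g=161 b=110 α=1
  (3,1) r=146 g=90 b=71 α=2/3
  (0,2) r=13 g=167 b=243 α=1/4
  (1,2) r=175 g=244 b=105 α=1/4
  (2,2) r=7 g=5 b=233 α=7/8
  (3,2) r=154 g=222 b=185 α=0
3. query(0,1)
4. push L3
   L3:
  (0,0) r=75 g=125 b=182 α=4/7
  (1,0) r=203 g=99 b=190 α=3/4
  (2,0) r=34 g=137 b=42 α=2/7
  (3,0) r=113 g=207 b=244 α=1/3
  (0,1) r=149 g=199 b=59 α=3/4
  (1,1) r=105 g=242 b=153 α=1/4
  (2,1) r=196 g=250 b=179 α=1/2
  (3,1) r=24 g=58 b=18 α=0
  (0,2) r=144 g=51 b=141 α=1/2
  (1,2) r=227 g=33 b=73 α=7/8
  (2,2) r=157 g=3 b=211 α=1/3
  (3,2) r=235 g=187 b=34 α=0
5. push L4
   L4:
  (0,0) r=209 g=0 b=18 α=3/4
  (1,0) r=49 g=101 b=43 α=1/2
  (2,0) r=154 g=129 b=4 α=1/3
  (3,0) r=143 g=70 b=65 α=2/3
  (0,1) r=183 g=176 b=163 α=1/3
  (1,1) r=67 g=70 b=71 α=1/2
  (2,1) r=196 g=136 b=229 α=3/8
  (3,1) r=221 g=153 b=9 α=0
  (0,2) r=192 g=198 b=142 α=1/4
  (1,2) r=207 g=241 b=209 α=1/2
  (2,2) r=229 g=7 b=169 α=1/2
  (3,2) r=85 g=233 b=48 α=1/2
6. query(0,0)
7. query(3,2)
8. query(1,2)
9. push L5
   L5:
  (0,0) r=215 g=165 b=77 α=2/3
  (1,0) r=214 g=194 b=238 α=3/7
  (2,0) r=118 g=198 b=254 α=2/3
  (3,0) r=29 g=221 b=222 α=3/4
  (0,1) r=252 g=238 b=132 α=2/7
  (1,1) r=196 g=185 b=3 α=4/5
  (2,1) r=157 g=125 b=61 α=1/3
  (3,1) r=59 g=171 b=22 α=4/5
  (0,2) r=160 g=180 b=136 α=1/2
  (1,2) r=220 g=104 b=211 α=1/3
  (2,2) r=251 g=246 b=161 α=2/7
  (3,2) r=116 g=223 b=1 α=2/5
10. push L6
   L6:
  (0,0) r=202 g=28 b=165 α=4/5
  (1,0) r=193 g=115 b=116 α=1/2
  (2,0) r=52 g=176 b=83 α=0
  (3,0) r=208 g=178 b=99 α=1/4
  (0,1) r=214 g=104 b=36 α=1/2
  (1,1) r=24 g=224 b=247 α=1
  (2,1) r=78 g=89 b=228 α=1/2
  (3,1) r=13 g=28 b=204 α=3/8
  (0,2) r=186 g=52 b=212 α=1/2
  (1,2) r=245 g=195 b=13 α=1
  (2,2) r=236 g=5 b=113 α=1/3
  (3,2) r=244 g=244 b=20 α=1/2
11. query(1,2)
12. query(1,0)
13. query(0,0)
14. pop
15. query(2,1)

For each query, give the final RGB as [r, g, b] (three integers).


query (0,1) [L1,L2] — begin 0,0,0
+L1 (α=5/7) → [85/7, 15/7, 80/7]
+L2 (α=1/2) → [543/7, 858/7, 789/7]
= [78, 123, 113]

(0,0) stack=L1,L2,L3,L4; from [0,0,0]:
after L1 α=1/2: [91, 227/2, 41/2]
after L2 α=3/5: [533/5, 344/5, 209/5]
after L3 α=4/7: [3099/35, 3532/35, 4267/35]
after L4 α=3/4: [6261/35, 883/35, 6157/140]
= [179, 25, 44]

query (3,2) [L1,L2,L3,L4] — begin 0,0,0
+L1 (α=0) → [0, 0, 0]
+L2 (α=0) → [0, 0, 0]
+L3 (α=0) → [0, 0, 0]
+L4 (α=1/2) → [85/2, 233/2, 24]
rounded: [42, 116, 24]

(1,2) stack=L1,L2,L3,L4; from [0,0,0]:
L1 α=3/5: [438/5, 756/5, 147/5]
L2 α=1/4: [2189/20, 872/5, 483/10]
L3 α=7/8: [33969/160, 2027/40, 5593/80]
L4 α=1/2: [67089/320, 11667/80, 22313/160]
→ [210, 146, 139]

query (1,2) [L1,L2,L3,L4,L5,L6] — begin 0,0,0
after L1 α=3/5: [438/5, 756/5, 147/5]
after L2 α=1/4: [2189/20, 872/5, 483/10]
after L3 α=7/8: [33969/160, 2027/40, 5593/80]
after L4 α=1/2: [67089/320, 11667/80, 22313/160]
after L5 α=1/3: [102289/480, 15827/120, 39193/240]
after L6 α=1: [245, 195, 13]
→ [245, 195, 13]

(1,0) stack=L1,L2,L3,L4,L5,L6; from [0,0,0]:
L1 α=1/2: [105/2, 25/2, 121]
L2 α=2/3: [149/6, 989/6, 139]
L3 α=3/4: [3803/24, 2771/24, 709/4]
L4 α=1/2: [4979/48, 5195/48, 881/8]
L5 α=3/7: [12683/84, 12179/84, 2309/14]
L6 α=1/2: [28895/168, 21839/168, 3933/28]
→ [172, 130, 140]

at x=0,y=0 over L1,L2,L3,L4,L5,L6:
L1 α=1/2: [91, 227/2, 41/2]
L2 α=3/5: [533/5, 344/5, 209/5]
L3 α=4/7: [3099/35, 3532/35, 4267/35]
L4 α=3/4: [6261/35, 883/35, 6157/140]
L5 α=2/3: [21311/105, 12433/105, 9239/140]
L6 α=4/5: [106151/525, 24193/525, 101639/700]
= [202, 46, 145]

query (2,1) [L1,L2,L3,L4,L5] — begin 0,0,0
+L1 (α=0) → [0, 0, 0]
+L2 (α=1) → [147, 161, 110]
+L3 (α=1/2) → [343/2, 411/2, 289/2]
+L4 (α=3/8) → [2891/16, 2871/16, 2819/16]
+L5 (α=1/3) → [4147/24, 3871/24, 3307/24]
→ [173, 161, 138]


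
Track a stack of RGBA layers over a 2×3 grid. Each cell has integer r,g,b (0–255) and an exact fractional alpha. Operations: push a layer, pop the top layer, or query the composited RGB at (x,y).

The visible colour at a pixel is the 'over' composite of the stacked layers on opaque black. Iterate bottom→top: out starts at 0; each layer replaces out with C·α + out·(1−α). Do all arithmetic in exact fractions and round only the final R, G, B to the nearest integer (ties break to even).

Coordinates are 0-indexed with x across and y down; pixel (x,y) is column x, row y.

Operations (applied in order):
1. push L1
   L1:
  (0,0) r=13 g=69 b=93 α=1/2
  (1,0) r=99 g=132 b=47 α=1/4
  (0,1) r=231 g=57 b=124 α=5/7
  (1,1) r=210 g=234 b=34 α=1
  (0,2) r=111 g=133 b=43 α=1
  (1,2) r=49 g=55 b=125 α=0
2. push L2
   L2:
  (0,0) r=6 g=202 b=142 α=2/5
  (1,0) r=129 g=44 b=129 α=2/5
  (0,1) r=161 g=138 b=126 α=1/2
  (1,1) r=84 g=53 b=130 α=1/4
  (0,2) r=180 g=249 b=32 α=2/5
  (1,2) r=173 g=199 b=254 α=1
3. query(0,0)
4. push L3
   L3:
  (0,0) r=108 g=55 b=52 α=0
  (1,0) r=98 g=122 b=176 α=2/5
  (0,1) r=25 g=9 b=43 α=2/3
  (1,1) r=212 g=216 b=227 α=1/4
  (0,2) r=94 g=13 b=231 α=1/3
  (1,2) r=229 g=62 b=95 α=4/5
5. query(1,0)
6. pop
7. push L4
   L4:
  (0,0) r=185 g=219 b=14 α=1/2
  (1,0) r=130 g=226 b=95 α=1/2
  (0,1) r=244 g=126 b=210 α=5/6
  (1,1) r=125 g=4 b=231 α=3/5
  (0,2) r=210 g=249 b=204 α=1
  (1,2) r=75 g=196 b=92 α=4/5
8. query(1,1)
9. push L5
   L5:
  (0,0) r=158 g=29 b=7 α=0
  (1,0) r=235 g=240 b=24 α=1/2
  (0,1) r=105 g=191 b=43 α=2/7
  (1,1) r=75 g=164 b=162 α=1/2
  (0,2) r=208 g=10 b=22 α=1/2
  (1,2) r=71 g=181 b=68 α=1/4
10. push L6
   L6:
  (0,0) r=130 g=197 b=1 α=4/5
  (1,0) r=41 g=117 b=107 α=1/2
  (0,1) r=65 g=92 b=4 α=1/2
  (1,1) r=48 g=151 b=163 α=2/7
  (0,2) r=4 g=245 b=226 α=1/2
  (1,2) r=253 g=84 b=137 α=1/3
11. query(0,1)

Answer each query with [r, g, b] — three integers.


query (0,0) [L1,L2] — begin 0,0,0
after L1 α=1/2: [13/2, 69/2, 93/2]
after L2 α=2/5: [63/10, 203/2, 847/10]
rounded: [6, 102, 85]

at x=1,y=0 over L1,L2,L3:
after L1 α=1/4: [99/4, 33, 47/4]
after L2 α=2/5: [1329/20, 187/5, 1173/20]
after L3 α=2/5: [7907/100, 1781/25, 10559/100]
rounded: [79, 71, 106]

query (1,1) [L1,L2,L4] — begin 0,0,0
after L1 α=1: [210, 234, 34]
after L2 α=1/4: [357/2, 755/4, 58]
after L4 α=3/5: [732/5, 779/10, 809/5]
rounded: [146, 78, 162]

at x=0,y=1 over L1,L2,L4,L5,L6:
L1 α=5/7: [165, 285/7, 620/7]
L2 α=1/2: [163, 1251/14, 751/7]
L4 α=5/6: [461/2, 3357/28, 8101/42]
L5 α=2/7: [2725/14, 27481/196, 44117/294]
L6 α=1/2: [3635/28, 45513/392, 45293/588]
→ [130, 116, 77]
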